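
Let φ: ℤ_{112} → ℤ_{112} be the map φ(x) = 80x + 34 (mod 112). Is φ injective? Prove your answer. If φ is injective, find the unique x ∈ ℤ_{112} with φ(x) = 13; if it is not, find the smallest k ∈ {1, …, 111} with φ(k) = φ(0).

7

We have gcd(80, 112) = 16 > 1. Taking x_1 = 0 and x_2 = 7: φ(0) = 34 and φ(7) = 80·7 + 34 = 594 ≡ 34 (mod 112).
So φ(0) = φ(7) while 0 ≠ 7, so φ is not injective.
Since φ is not injective, we find the least positive k with φ(k) = φ(0): this means 80k ≡ 0 (mod 112), i.e. 112 ∣ 80k. Since gcd(80, 112) = 16, dividing through by 16 this holds exactly when 7 ∣ 5k, and as gcd(5, 7) = 1, exactly when 7 ∣ k.
The smallest positive such k is 7.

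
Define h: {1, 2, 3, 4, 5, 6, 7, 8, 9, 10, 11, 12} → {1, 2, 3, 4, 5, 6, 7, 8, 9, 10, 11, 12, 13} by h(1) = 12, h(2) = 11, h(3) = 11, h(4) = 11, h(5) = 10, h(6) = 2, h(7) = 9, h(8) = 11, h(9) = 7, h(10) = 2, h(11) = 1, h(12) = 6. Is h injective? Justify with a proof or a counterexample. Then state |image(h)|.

h(2) = 11 = h(3) with 2 ≠ 3, so h is not injective.
The image of h is {1, 2, 6, 7, 9, 10, 11, 12}, which has 8 elements.

8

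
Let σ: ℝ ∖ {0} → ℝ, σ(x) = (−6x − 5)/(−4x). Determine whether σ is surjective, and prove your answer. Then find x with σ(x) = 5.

5/14

If σ(x) = 3/2, cross-multiplying gives −4(−6x − 5) = −6(−4x), which simplifies to 20 = 0 — false.  So 3/2 has no preimage and σ is not surjective.
Solving σ(x) = 5: cross-multiplying gives −6x − 5 = 5(−4x), which rearranges to 14x = 5, so x = 5/14.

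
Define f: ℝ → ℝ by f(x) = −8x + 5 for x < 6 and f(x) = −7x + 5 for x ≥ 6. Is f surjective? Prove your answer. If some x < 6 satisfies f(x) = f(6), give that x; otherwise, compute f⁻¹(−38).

Both pieces are strictly decreasing (slopes −8 and −7), so each is injective on its own interval.
The left piece maps (−∞, 6) onto (−43, ∞); the right piece maps [6, ∞) onto (−∞, −37].
The union (−43, ∞) ∪ (−∞, −37] covers ℝ, so f is surjective.
For the follow-up: the images overlap, so an x < 6 with f(x) = f(6) exists. f(6) = −37; solving −8x + 5 = −37 for x < 6 gives x = (−37 − 5)/(−8) = 21/4.

21/4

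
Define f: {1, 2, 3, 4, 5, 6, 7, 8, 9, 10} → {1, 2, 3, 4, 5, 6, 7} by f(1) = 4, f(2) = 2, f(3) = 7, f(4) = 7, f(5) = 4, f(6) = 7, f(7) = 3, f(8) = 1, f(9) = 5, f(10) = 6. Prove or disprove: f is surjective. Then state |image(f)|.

Every element of the codomain has a preimage: 1 = f(8), 2 = f(2), 3 = f(7), 4 = f(1), 5 = f(9), 6 = f(10), 7 = f(3).
Thus f is surjective.
The image of f is {1, 2, 3, 4, 5, 6, 7}, which has 7 elements.

7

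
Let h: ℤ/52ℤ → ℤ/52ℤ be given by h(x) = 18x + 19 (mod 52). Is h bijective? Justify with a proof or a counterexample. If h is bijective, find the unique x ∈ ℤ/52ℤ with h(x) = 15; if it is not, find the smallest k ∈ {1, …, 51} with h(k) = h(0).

26

Recall that injectivity means: for all a, b in the domain, h(a) = h(b) implies a = b.
We have gcd(18, 52) = 2 > 1. Taking a = 0 and b = 26: h(0) = 19 and h(26) = 18·26 + 19 = 487 ≡ 19 (mod 52).
So h(0) = h(26) while 0 ≠ 26, so h is not injective, hence not bijective.
Since h is not bijective, we find the least positive k with h(k) = h(0): this means 18k ≡ 0 (mod 52), i.e. 52 ∣ 18k. Since gcd(18, 52) = 2, dividing through by 2 this holds exactly when 26 ∣ 9k, and as gcd(9, 26) = 1, exactly when 26 ∣ k.
The smallest positive such k is 26.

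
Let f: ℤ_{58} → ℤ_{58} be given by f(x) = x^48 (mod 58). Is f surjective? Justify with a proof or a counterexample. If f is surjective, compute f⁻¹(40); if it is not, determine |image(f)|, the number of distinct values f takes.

f(3): Repeated squaring mod 58: 3^1 ≡ 3, 3^2 ≡ 3² = 9, 3^4 ≡ 9² = 81 ≡ 23, 3^8 ≡ 23² = 529 ≡ 7, 3^16 ≡ 7² = 49, 3^32 ≡ 49² = 2401 ≡ 23. Since 48 = 32 + 16, 3^48 ≡ 23·49: 23·49 = 1127 ≡ 25. So 3^48 ≡ 25 (mod 58).
f(7): Repeated squaring mod 58: 7^1 ≡ 7, 7^2 ≡ 7² = 49, 7^4 ≡ 49² = 2401 ≡ 23, 7^8 ≡ 23² = 529 ≡ 7, 7^16 ≡ 7² = 49, 7^32 ≡ 49² = 2401 ≡ 23. Since 48 = 32 + 16, 7^48 ≡ 23·49: 23·49 = 1127 ≡ 25. So 7^48 ≡ 25 (mod 58).
So f(3) = f(7) = 25 while 3 ≠ 7, therefore f is not injective.
A non-injective map from the 58-element set ℤ_{58} to itself takes at most 57 distinct values, so it cannot be surjective. Thus f is not surjective.
Since f is not surjective, we determine |image(f)|. Computing x^48 mod 58 for each x (by repeated squaring, reducing mod 58 at every step), the values f(0), f(1), …, f(57) are: 0, 1, 52, 25, 36, 23, 24, 25, 16, 45, 36, 49, 30, 49, 24, 53, 20, 1, 20, 7, 16, 45, 54, 53, 52, 7, 54, 23, 30, 29, 30, 23, 54, 7, 52, 53, 54, 45, 16, 7, 20, 1, 20, 53, 24, 49, 30, 49, 36, 45, 16, 25, 24, 23, 36, 25, 52, 1.
The distinct values are {0, 1, 7, 16, 20, 23, 24, 25, 29, 30, 36, 45, 49, 52, 53, 54}; there are 16 of them.

16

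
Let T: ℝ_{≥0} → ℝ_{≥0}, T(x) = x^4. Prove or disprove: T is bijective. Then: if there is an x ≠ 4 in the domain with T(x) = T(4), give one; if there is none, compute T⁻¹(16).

2

On ℝ_{≥0}, x ↦ x^4 is strictly increasing (injective) and for any y ∈ ℝ_{≥0} the 4th root y^{1/4} lies in ℝ_{≥0} (surjective). So T is bijective.
Since x ↦ x^4 is strictly increasing on ℝ_{≥0}, it is injective there, so no x ≠ 4 in the domain has T(x) = T(4). We therefore compute T⁻¹(16) = 16^{1/4} = 2 (indeed 2^4 = 16).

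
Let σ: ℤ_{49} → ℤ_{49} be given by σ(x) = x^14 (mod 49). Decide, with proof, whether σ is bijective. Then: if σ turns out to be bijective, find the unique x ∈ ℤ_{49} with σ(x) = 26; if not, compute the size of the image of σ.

4

σ(3): Repeated squaring mod 49: 3^1 ≡ 3, 3^2 ≡ 3² = 9, 3^4 ≡ 9² = 81 ≡ 32, 3^8 ≡ 32² = 1024 ≡ 44. Since 14 = 8 + 4 + 2, 3^14 ≡ 44·32·9: 44·32 = 1408 ≡ 36, then 36·9 = 324 ≡ 30. So 3^14 ≡ 30 (mod 49).
σ(4): Repeated squaring mod 49: 4^1 ≡ 4, 4^2 ≡ 4² = 16, 4^4 ≡ 16² = 256 ≡ 11, 4^8 ≡ 11² = 121 ≡ 23. Since 14 = 8 + 4 + 2, 4^14 ≡ 23·11·16: 23·11 = 253 ≡ 8, then 8·16 = 128 ≡ 30. So 4^14 ≡ 30 (mod 49).
So σ(3) = σ(4) = 30 while 3 ≠ 4, thus σ is not injective, hence not bijective.
Since σ is not bijective, we determine |image(σ)|. Computing x^14 mod 49 for each x (by repeated squaring, reducing mod 49 at every step), the values σ(0), σ(1), …, σ(48) are: 0, 1, 18, 30, 30, 18, 1, 0, 1, 18, 30, 30, 18, 1, 0, 1, 18, 30, 30, 18, 1, 0, 1, 18, 30, 30, 18, 1, 0, 1, 18, 30, 30, 18, 1, 0, 1, 18, 30, 30, 18, 1, 0, 1, 18, 30, 30, 18, 1.
The distinct values are {0, 1, 18, 30}; there are 4 of them.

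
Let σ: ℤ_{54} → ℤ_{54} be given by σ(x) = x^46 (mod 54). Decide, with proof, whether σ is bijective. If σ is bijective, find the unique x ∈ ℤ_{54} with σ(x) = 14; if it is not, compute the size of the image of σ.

20

σ(0) = 0^46 = 0.
σ(6): Repeated squaring mod 54: 6^1 ≡ 6, 6^2 ≡ 6² = 36, 6^4 ≡ 36² = 1296 ≡ 0, 6^8 ≡ 0² = 0, 6^16 ≡ 0² = 0, 6^32 ≡ 0² = 0. Since 46 = 32 + 8 + 4 + 2, 6^46 ≡ 0·0·0·36: 0·0 = 0, then 0·0 = 0, then 0·36 = 0. So 6^46 ≡ 0 (mod 54).
So σ(0) = σ(6) = 0 while 0 ≠ 6, hence σ is not injective, hence not bijective.
Since σ is not bijective, we determine |image(σ)|. Computing x^46 mod 54 for each x (by repeated squaring, reducing mod 54 at every step), the values σ(0), σ(1), …, σ(53) are: 0, 1, 52, 27, 4, 49, 0, 7, 46, 27, 10, 43, 0, 13, 40, 27, 16, 37, 0, 19, 34, 27, 22, 31, 0, 25, 28, 27, 28, 25, 0, 31, 22, 27, 34, 19, 0, 37, 16, 27, 40, 13, 0, 43, 10, 27, 46, 7, 0, 49, 4, 27, 52, 1.
The distinct values are {0, 1, 4, 7, 10, 13, 16, 19, 22, 25, 27, 28, 31, 34, 37, 40, 43, 46, 49, 52}; there are 20 of them.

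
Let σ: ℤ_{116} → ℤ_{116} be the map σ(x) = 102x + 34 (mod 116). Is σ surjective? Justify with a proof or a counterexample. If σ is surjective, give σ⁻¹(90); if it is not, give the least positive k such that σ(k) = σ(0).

Since gcd(102, 116) = 2, we have 102x ≡ 0 (mod 2) for all x, so σ(x) ≡ 0 (mod 2).
But 1 ≢ 0 (mod 2), so 1 ∈ ℤ_{116} has no preimage. Hence σ is not surjective.
Since σ is not surjective, we find the least positive k with σ(k) = σ(0): this means 102k ≡ 0 (mod 116), i.e. 116 ∣ 102k. Since gcd(102, 116) = 2, dividing through by 2 this holds exactly when 58 ∣ 51k, and as gcd(51, 58) = 1, exactly when 58 ∣ k.
The smallest positive such k is 58.

58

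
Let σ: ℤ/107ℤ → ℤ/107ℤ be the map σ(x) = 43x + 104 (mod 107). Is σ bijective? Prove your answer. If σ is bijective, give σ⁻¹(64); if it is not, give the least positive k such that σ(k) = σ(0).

By definition, σ is injective when σ(a) = σ(b) forces a = b.
If σ(a) = σ(b), then 43a ≡ 43b (mod 107). Because gcd(43, 107) = 1, we may cancel 43 to get a ≡ b (mod 107).
We now compute 43⁻¹ mod 107 explicitly. Euclid's algorithm: 107 = 2·43 + 21, 43 = 2·21 + 1; back-substituting gives 1 = 5·43 − 2·107, so 43⁻¹ ≡ 5 (mod 107).
For any y ∈ ℤ/107ℤ, x = 5(y − 104) mod 107 satisfies σ(x) = 43·5(y − 104) + 104 ≡ y (since 43·5 ≡ 1 mod 107). So every y has a preimage.
Therefore σ is bijective.
Since σ is bijective, we find σ⁻¹(64): we need 43x ≡ 64 − 104 ≡ 67 (mod 107). Using 43⁻¹ = 5: x ≡ 5·67 = 335 = 3·107 + 14, so x = 14.
Check: σ(14) = 43·14 + 104 = 706 = 6·107 + 64 ≡ 64 (mod 107).

14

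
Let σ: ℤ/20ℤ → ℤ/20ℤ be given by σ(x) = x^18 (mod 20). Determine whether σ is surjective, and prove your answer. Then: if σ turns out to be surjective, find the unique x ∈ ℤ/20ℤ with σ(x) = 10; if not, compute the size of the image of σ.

σ(4): Repeated squaring mod 20: 4^1 ≡ 4, 4^2 ≡ 4² = 16, 4^4 ≡ 16² = 256 ≡ 16, 4^8 ≡ 16² = 256 ≡ 16, 4^16 ≡ 16² = 256 ≡ 16. Since 18 = 16 + 2, 4^18 ≡ 16·16: 16·16 = 256 ≡ 16. So 4^18 ≡ 16 (mod 20).
σ(6): Repeated squaring mod 20: 6^1 ≡ 6, 6^2 ≡ 6² = 36 ≡ 16, 6^4 ≡ 16² = 256 ≡ 16, 6^8 ≡ 16² = 256 ≡ 16, 6^16 ≡ 16² = 256 ≡ 16. Since 18 = 16 + 2, 6^18 ≡ 16·16: 16·16 = 256 ≡ 16. So 6^18 ≡ 16 (mod 20).
So σ(4) = σ(6) = 16 while 4 ≠ 6, hence σ is not injective.
A non-injective map from the 20-element set ℤ/20ℤ to itself takes at most 19 distinct values, so it cannot be surjective. Thus σ is not surjective.
Since σ is not surjective, we determine |image(σ)|. Computing x^18 mod 20 for each x (by repeated squaring, reducing mod 20 at every step), the values σ(0), σ(1), …, σ(19) are: 0, 1, 4, 9, 16, 5, 16, 9, 4, 1, 0, 1, 4, 9, 16, 5, 16, 9, 4, 1.
The distinct values are {0, 1, 4, 5, 9, 16}; there are 6 of them.

6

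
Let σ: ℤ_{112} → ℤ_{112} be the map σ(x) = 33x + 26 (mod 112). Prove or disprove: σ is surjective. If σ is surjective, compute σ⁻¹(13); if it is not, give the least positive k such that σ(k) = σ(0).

3

Recall that surjectivity means every element of the codomain has a preimage under σ.
Since gcd(33, 112) = 1, 33 is invertible modulo 112. Euclid's algorithm: 112 = 3·33 + 13, 33 = 2·13 + 7, 13 = 1·7 + 6, 7 = 1·6 + 1; back-substituting gives 1 = 17·33 − 5·112, so 33⁻¹ ≡ 17 (mod 112).
For any y ∈ ℤ_{112}, x = 17(y − 26) mod 112 satisfies σ(x) = 33·17(y − 26) + 26 ≡ y (since 33·17 ≡ 1 mod 112). So every y has a preimage.
Therefore σ is surjective.
Since σ is surjective, we find σ⁻¹(13): we need 33x ≡ 13 − 26 ≡ 99 (mod 112). Using 33⁻¹ = 17: x ≡ 17·99 = 1683 = 15·112 + 3, so x = 3.
Check: σ(3) = 33·3 + 26 = 125 = 1·112 + 13 ≡ 13 (mod 112).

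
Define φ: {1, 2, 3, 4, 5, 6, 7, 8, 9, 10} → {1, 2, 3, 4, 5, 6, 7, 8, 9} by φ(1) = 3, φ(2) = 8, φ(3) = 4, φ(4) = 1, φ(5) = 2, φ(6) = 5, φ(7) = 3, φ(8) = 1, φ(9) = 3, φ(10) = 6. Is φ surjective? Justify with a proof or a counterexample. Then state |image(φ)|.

No element maps to 7, so φ is not surjective.
The image of φ is {1, 2, 3, 4, 5, 6, 8}, which has 7 elements.

7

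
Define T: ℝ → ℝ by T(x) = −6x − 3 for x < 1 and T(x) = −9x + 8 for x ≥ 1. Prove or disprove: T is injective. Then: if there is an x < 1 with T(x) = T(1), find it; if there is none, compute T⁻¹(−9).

Both pieces are strictly decreasing (slopes −6 and −9), so each is injective on its own interval.
The left piece maps (−∞, 1) onto (−9, ∞); the right piece maps [1, ∞) onto (−∞, −1].
These images overlap. In particular T(1) = −1 (right piece), and solving −6x − 3 = −1 on the left piece gives x = −1/3 < 1.
So T(−1/3) = T(1) with −1/3 ≠ 1, and T is not injective. This x = −1/3 is the requested value below 1.

-1/3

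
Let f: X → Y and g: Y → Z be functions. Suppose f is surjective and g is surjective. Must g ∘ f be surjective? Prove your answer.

Let c ∈ Z. Since g is surjective, there is b ∈ Y with g(b) = c. Since f is surjective, there is a ∈ X with f(a) = b.
Then (g ∘ f)(a) = g(b) = c. Thus g ∘ f is surjective.

surjective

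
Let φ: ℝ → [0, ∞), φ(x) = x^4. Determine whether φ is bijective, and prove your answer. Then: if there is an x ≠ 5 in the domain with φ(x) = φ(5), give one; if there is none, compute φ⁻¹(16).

-5

φ(5) = 625 = (−5)^4 = φ(−5) (since 4 is even), with 5 ≠ −5. So φ is not injective, hence not bijective.
For the follow-up, such an x exists: taking x = −5 ∈ ℝ gives φ(−5) = 625 = φ(5) with −5 ≠ 5.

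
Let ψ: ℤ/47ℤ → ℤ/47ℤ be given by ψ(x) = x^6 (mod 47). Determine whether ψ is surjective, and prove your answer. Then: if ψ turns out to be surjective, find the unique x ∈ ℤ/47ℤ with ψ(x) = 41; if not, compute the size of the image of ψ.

ψ(23): Repeated squaring mod 47: 23^1 ≡ 23, 23^2 ≡ 23² = 529 ≡ 12, 23^4 ≡ 12² = 144 ≡ 3. Since 6 = 4 + 2, 23^6 ≡ 3·12: 3·12 = 36. So 23^6 ≡ 36 (mod 47).
ψ(24): Repeated squaring mod 47: 24^1 ≡ 24, 24^2 ≡ 24² = 576 ≡ 12, 24^4 ≡ 12² = 144 ≡ 3. Since 6 = 4 + 2, 24^6 ≡ 3·12: 3·12 = 36. So 24^6 ≡ 36 (mod 47).
So ψ(23) = ψ(24) = 36 while 23 ≠ 24, hence ψ is not injective.
A non-injective map from the 47-element set ℤ/47ℤ to itself takes at most 46 distinct values, so it cannot be surjective. Therefore ψ is not surjective.
Since ψ is not surjective, we determine |image(ψ)|. Computing x^6 mod 47 for each x (by repeated squaring, reducing mod 47 at every step), the values ψ(0), ψ(1), …, ψ(46) are: 0, 1, 17, 24, 7, 21, 32, 8, 25, 12, 28, 37, 27, 3, 42, 34, 2, 14, 16, 9, 6, 4, 18, 36, 36, 18, 4, 6, 9, 16, 14, 2, 34, 42, 3, 27, 37, 28, 12, 25, 8, 32, 21, 7, 24, 17, 1.
The distinct values are {0, 1, 2, 3, 4, 6, 7, 8, 9, 12, 14, 16, 17, 18, 21, 24, 25, 27, 28, 32, 34, 36, 37, 42}; there are 24 of them.

24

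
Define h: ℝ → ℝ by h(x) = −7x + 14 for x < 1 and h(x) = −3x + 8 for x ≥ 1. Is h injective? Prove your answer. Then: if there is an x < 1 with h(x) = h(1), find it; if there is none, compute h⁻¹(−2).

Both pieces are strictly decreasing (slopes −7 and −3), so each is injective on its own interval.
The left piece maps (−∞, 1) onto (7, ∞); the right piece maps [1, ∞) onto (−∞, 5].
These images are disjoint, so no value is attained by both pieces. Thus h is injective.
Because the two images are disjoint, no x < 1 has h(x) = h(1), so we compute h⁻¹(−2): −2 lies in (−∞, 5], so solve −3x + 8 = −2: x = (−2 − 8)/(−3) = 10/3.

10/3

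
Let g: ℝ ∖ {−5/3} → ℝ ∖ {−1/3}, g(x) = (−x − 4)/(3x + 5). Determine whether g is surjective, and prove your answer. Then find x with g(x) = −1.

For any y ≠ −1/3, solving y(3x + 5) = −x − 4 for x gives a well-defined x ≠ −5/3. So g is surjective.
Solving g(x) = −1: cross-multiplying gives −x − 4 = −1(3x + 5), which rearranges to 2x = −1, so x = −1/2.

-1/2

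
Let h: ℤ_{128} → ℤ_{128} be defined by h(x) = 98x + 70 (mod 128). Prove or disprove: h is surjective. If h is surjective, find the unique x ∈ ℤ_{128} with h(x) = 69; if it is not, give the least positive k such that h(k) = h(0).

64

By definition, h is surjective if every y in the codomain equals h(x) for some x in the domain.
Since gcd(98, 128) = 2, we have 98x ≡ 0 (mod 2) for all x, so h(x) ≡ 0 (mod 2).
But 1 ≢ 0 (mod 2), so 1 ∈ ℤ_{128} has no preimage. Therefore h is not surjective.
Since h is not surjective, we find the least positive k with h(k) = h(0): this means 98k ≡ 0 (mod 128), i.e. 128 ∣ 98k. Since gcd(98, 128) = 2, dividing through by 2 this holds exactly when 64 ∣ 49k, and as gcd(49, 64) = 1, exactly when 64 ∣ k.
The smallest positive such k is 64.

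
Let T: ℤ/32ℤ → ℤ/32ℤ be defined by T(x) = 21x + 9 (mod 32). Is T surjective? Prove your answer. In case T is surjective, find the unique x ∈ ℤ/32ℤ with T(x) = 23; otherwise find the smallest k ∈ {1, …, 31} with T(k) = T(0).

22

Since gcd(21, 32) = 1, 21 is invertible modulo 32. Euclid's algorithm: 32 = 1·21 + 11, 21 = 1·11 + 10, 11 = 1·10 + 1; back-substituting gives 1 = 29·21 − 19·32, so 21⁻¹ ≡ 29 (mod 32).
Then y ↦ 29(y − 9) is a two-sided inverse to T, so every y ∈ ℤ/32ℤ has a preimage.
So T is surjective.
Since T is surjective, we find T⁻¹(23): we need 21x ≡ 23 − 9 ≡ 14 (mod 32). Using 21⁻¹ = 29: x ≡ 29·14 = 406 = 12·32 + 22, so x = 22.
Check: T(22) = 21·22 + 9 = 471 = 14·32 + 23 ≡ 23 (mod 32).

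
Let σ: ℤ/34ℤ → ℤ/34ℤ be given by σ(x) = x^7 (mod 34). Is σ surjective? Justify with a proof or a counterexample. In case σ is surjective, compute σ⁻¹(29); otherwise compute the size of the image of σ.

7

Computing x^7 mod 34 for each x (by repeated squaring, reducing mod 34 at every step), the values σ(0), σ(1), …, σ(33) are: 0, 1, 26, 11, 30, 27, 14, 29, 32, 19, 22, 3, 24, 21, 6, 25, 16, 17, 18, 9, 28, 13, 10, 31, 12, 15, 2, 5, 20, 7, 4, 23, 8, 33.
Every element of ℤ/34ℤ appears exactly once in this list, so σ is a bijection, and in particular surjective.
Since σ is surjective, we read off the preimage of 29 from the same table: σ(7) = 29, so σ⁻¹(29) = 7.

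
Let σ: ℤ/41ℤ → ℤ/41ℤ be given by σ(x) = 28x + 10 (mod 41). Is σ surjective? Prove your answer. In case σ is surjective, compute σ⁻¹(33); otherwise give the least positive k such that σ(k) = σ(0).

14

Since gcd(28, 41) = 1, 28 is invertible modulo 41. Euclid's algorithm: 41 = 1·28 + 13, 28 = 2·13 + 2, 13 = 6·2 + 1; back-substituting gives 1 = 22·28 − 15·41, so 28⁻¹ ≡ 22 (mod 41).
For any y ∈ ℤ/41ℤ, x = 22(y − 10) mod 41 satisfies σ(x) = 28·22(y − 10) + 10 ≡ y (since 28·22 ≡ 1 mod 41). So every y has a preimage.
So σ is surjective.
Since σ is surjective, we compute σ⁻¹(33): solve 28x + 10 ≡ 33 (mod 41), i.e. 28x ≡ 23 (mod 41).
Multiplying by 28⁻¹ = 22 gives x ≡ 22·23 = 506 = 12·41 + 14 ≡ 14 (mod 41).
Check: σ(14) = 28·14 + 10 = 402 = 9·41 + 33 ≡ 33 (mod 41).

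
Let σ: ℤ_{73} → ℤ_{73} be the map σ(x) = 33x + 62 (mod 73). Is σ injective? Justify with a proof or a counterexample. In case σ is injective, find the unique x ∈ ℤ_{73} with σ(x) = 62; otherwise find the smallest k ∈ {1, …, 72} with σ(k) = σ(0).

0

If σ(a) = σ(b), then 33a ≡ 33b (mod 73). Because gcd(33, 73) = 1, we may cancel 33 to get a ≡ b (mod 73).
Therefore σ is injective.
We now compute 33⁻¹ mod 73 explicitly. Euclid's algorithm: 73 = 2·33 + 7, 33 = 4·7 + 5, 7 = 1·5 + 2, 5 = 2·2 + 1; back-substituting gives 1 = 31·33 − 14·73, so 33⁻¹ ≡ 31 (mod 73).
Since σ is injective, we find σ⁻¹(62): we need 33x ≡ 62 − 62 ≡ 0 (mod 73). Using 33⁻¹ = 31: x ≡ 31·0 = 0, so x = 0.
Check: σ(0) = 33·0 + 62 = 62 ≡ 62 (mod 73).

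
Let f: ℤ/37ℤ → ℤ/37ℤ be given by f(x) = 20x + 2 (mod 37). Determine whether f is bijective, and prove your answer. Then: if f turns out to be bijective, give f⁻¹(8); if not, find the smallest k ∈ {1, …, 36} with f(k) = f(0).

Recall that f is injective when f(x_1) = f(x_2) forces x_1 = x_2.
Suppose f(x_1) = f(x_2) in ℤ/37ℤ. Then 20x_1 + 2 ≡ 20x_2 + 2 (mod 37), hence 20(x_1 − x_2) ≡ 0 (mod 37).
Since gcd(20, 37) = 1, 20 is invertible modulo 37, so x_1 − x_2 ≡ 0 (mod 37), i.e. x_1 = x_2.
We now compute 20⁻¹ mod 37 explicitly. Euclid's algorithm: 37 = 1·20 + 17, 20 = 1·17 + 3, 17 = 5·3 + 2, 3 = 1·2 + 1; back-substituting gives 1 = 13·20 − 7·37, so 20⁻¹ ≡ 13 (mod 37).
For any y ∈ ℤ/37ℤ, x = 13(y − 2) mod 37 satisfies f(x) = 20·13(y − 2) + 2 ≡ y (since 20·13 ≡ 1 mod 37). So every y has a preimage.
So f is bijective.
Since f is bijective, we compute f⁻¹(8): solve 20x + 2 ≡ 8 (mod 37), i.e. 20x ≡ 6 (mod 37).
Multiplying by 20⁻¹ = 13 gives x ≡ 13·6 = 78 = 2·37 + 4 ≡ 4 (mod 37).
Check: f(4) = 20·4 + 2 = 82 = 2·37 + 8 ≡ 8 (mod 37).

4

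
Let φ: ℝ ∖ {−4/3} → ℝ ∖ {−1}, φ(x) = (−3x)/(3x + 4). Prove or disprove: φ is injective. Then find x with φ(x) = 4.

Suppose φ(a) = φ(b). Cross-multiplying: (−3a)(3b + 4) = (−3b)(3a + 4).
Expanding both sides and cancelling the symmetric terms leaves −12·(a − b) = 0. Since −12 ≠ 0, a = b. So φ is injective.
Solving φ(x) = 4: cross-multiplying gives −3x = 4(3x + 4), which rearranges to −15x = 16, so x = −16/15.

-16/15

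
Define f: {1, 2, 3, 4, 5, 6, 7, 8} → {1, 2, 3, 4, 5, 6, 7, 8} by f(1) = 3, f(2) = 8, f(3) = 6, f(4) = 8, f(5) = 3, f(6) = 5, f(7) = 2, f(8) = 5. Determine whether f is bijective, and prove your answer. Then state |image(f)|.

5

f(2) = 8 = f(4) with 2 ≠ 4, so f is not injective, hence not bijective.
The image of f is {2, 3, 5, 6, 8}, which has 5 elements.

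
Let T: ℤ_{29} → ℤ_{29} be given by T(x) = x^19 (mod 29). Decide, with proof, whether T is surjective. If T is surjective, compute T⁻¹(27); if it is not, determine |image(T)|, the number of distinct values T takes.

21

Since 29 is prime, the nonzero elements of ℤ_{29} form a cyclic group of order 28.
As gcd(19, 28) = 1, raising to the 19th power is a bijection on this group: if s^19 ≡ t^19 then (st^{−1})^19 = 1, and the only element of order dividing gcd(19, 28) = 1 is 1, so s = t.
With T(0) = 0 this makes T injective on all of ℤ_{29}, hence bijective (finite equal-size domain and codomain). In particular T is surjective.
Since T is surjective, we find the preimage of 27. The inverse of x ↦ x^19 on (ℤ_{29})^× is x ↦ x^3, because 19·3 = 57 = 2·28 + 1 ≡ 1 (mod 28) and x^{28} = 1 for x ≠ 0 (Fermat). So T⁻¹(27) = 27^3 mod 29.
Repeated squaring mod 29: 27^1 ≡ 27, 27^2 ≡ 27² = 729 ≡ 4. Since 3 = 2 + 1, 27^3 ≡ 4·27: 4·27 = 108 ≡ 21. So 27^3 ≡ 21 (mod 29).
Hence T⁻¹(27) = 21.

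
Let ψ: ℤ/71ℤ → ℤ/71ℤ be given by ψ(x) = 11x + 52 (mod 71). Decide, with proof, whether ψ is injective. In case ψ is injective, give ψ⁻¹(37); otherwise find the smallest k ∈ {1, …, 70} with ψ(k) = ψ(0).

Suppose ψ(x_1) = ψ(x_2) in ℤ/71ℤ. Then 11x_1 + 52 ≡ 11x_2 + 52 (mod 71), thus 11(x_1 − x_2) ≡ 0 (mod 71).
Since gcd(11, 71) = 1, 11 is invertible modulo 71, thus x_1 − x_2 ≡ 0 (mod 71), i.e. x_1 = x_2.
Thus ψ is injective.
We now compute 11⁻¹ mod 71 explicitly. Euclid's algorithm: 71 = 6·11 + 5, 11 = 2·5 + 1; back-substituting gives 1 = 13·11 − 2·71, so 11⁻¹ ≡ 13 (mod 71).
Since ψ is injective, we compute ψ⁻¹(37): solve 11x + 52 ≡ 37 (mod 71), i.e. 11x ≡ 56 (mod 71).
Multiplying by 11⁻¹ = 13 gives x ≡ 13·56 = 728 = 10·71 + 18 ≡ 18 (mod 71).
Check: ψ(18) = 11·18 + 52 = 250 = 3·71 + 37 ≡ 37 (mod 71).

18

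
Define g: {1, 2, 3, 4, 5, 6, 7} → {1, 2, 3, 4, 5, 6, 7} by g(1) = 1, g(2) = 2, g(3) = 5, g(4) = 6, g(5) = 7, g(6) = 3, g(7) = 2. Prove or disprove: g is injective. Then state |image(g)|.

6

g(2) = 2 = g(7) with 2 ≠ 7, so g is not injective.
The image of g is {1, 2, 3, 5, 6, 7}, which has 6 elements.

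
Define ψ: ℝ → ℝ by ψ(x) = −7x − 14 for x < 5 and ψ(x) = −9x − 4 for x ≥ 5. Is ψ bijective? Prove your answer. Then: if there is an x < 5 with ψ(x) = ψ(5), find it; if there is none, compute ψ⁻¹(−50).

46/9

Both pieces are strictly decreasing (slopes −7 and −9), so each is injective on its own interval.
The left piece maps (−∞, 5) onto (−49, ∞); the right piece maps [5, ∞) onto (−∞, −49].
Since −49 = −49, the images partition ℝ: ψ is injective and surjective, hence bijective.
Because the two images are disjoint, no x < 5 has ψ(x) = ψ(5), so we compute ψ⁻¹(−50): −50 lies in (−∞, −49], so solve −9x − 4 = −50: x = (−50 + 4)/(−9) = 46/9.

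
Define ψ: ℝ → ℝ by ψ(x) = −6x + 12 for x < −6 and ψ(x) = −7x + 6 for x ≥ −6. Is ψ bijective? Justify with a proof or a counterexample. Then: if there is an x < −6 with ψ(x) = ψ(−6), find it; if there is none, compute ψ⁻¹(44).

Both pieces are strictly decreasing (slopes −6 and −7), so each is injective on its own interval.
The left piece maps (−∞, −6) onto (48, ∞); the right piece maps [−6, ∞) onto (−∞, 48].
Since 48 = 48, the images partition ℝ: ψ is injective and surjective, hence bijective.
Because the two images are disjoint, no x < −6 has ψ(x) = ψ(−6), so we compute ψ⁻¹(44): 44 lies in (−∞, 48], so solve −7x + 6 = 44: x = (44 − 6)/(−7) = −38/7.

-38/7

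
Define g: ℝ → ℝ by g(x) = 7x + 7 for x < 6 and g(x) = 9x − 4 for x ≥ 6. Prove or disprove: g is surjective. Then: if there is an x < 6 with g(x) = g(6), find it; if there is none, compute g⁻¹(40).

Both pieces are strictly increasing (slopes 7 and 9), so each is injective on its own interval.
The left piece maps (−∞, 6) onto (−∞, 49); the right piece maps [6, ∞) onto [50, ∞).
The union (−∞, 49) ∪ [50, ∞) omits the interval between 49 and 50; in particular 49 has no preimage. So g is not surjective.
Because the two images are disjoint, no x < 6 has g(x) = g(6), so we compute g⁻¹(40): 40 lies in (−∞, 49), so solve 7x + 7 = 40: x = (40 − 7)/7 = 33/7.

33/7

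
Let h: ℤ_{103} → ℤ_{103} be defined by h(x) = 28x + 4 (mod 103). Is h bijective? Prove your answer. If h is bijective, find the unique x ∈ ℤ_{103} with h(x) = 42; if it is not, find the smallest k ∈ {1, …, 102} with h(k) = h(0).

97

Suppose h(x_1) = h(x_2) in ℤ_{103}. Then 28x_1 + 4 ≡ 28x_2 + 4 (mod 103), thus 28(x_1 − x_2) ≡ 0 (mod 103).
Since gcd(28, 103) = 1, 28 is invertible modulo 103, thus x_1 − x_2 ≡ 0 (mod 103), i.e. x_1 = x_2.
We now compute 28⁻¹ mod 103 explicitly. Euclid's algorithm: 103 = 3·28 + 19, 28 = 1·19 + 9, 19 = 2·9 + 1; back-substituting gives 1 = 92·28 − 25·103, so 28⁻¹ ≡ 92 (mod 103).
Then y ↦ 92(y − 4) is a two-sided inverse to h, so every y ∈ ℤ_{103} has a preimage.
Therefore h is bijective.
Since h is bijective, we compute h⁻¹(42): solve 28x + 4 ≡ 42 (mod 103), i.e. 28x ≡ 38 (mod 103).
Multiplying by 28⁻¹ = 92 gives x ≡ 92·38 = 3496 = 33·103 + 97 ≡ 97 (mod 103).
Check: h(97) = 28·97 + 4 = 2720 = 26·103 + 42 ≡ 42 (mod 103).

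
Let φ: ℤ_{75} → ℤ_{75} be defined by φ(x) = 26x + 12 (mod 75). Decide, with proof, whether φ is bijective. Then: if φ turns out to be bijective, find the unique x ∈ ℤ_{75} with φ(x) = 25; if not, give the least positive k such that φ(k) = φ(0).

Suppose φ(u) = φ(v) in ℤ_{75}. Then 26u + 12 ≡ 26v + 12 (mod 75), thus 26(u − v) ≡ 0 (mod 75).
Since gcd(26, 75) = 1, 26 is invertible modulo 75, thus u − v ≡ 0 (mod 75), i.e. u = v.
We now compute 26⁻¹ mod 75 explicitly. Euclid's algorithm: 75 = 2·26 + 23, 26 = 1·23 + 3, 23 = 7·3 + 2, 3 = 1·2 + 1; back-substituting gives 1 = 26·26 − 9·75, so 26⁻¹ ≡ 26 (mod 75).
Then y ↦ 26(y − 12) is a two-sided inverse to φ, so every y ∈ ℤ_{75} has a preimage.
Hence φ is bijective.
Since φ is bijective, we compute φ⁻¹(25): solve 26x + 12 ≡ 25 (mod 75), i.e. 26x ≡ 13 (mod 75).
Multiplying by 26⁻¹ = 26 gives x ≡ 26·13 = 338 = 4·75 + 38 ≡ 38 (mod 75).
Check: φ(38) = 26·38 + 12 = 1000 = 13·75 + 25 ≡ 25 (mod 75).

38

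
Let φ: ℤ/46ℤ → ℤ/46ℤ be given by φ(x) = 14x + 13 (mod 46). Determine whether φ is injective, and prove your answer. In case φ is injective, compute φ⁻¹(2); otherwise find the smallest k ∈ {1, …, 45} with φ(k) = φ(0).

We have gcd(14, 46) = 2 > 1. Taking x_1 = 0 and x_2 = 23: φ(0) = 13 and φ(23) = 14·23 + 13 = 335 ≡ 13 (mod 46).
So φ(0) = φ(23) while 0 ≠ 23, therefore φ is not injective.
Since φ is not injective, we find the least positive k with φ(k) = φ(0): this means 14k ≡ 0 (mod 46), i.e. 46 ∣ 14k. Since gcd(14, 46) = 2, dividing through by 2 this holds exactly when 23 ∣ 7k, and as gcd(7, 23) = 1, exactly when 23 ∣ k.
The smallest positive such k is 23.

23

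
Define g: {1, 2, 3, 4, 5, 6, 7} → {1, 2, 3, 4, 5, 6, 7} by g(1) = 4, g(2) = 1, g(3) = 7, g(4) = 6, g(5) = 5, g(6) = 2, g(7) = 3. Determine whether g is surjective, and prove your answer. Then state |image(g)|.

Every element of the codomain has a preimage: 1 = g(2), 2 = g(6), 3 = g(7), 4 = g(1), 5 = g(5), 6 = g(4), 7 = g(3).
So g is surjective.
The image of g is {1, 2, 3, 4, 5, 6, 7}, which has 7 elements.

7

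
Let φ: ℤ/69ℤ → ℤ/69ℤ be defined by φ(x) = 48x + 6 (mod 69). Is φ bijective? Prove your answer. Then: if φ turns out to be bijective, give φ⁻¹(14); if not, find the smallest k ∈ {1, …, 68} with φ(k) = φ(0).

We have gcd(48, 69) = 3 > 1. Taking a = 0 and b = 23: φ(0) = 6 and φ(23) = 48·23 + 6 = 1110 ≡ 6 (mod 69).
So φ(0) = φ(23) while 0 ≠ 23, hence φ is not injective, hence not bijective.
Since φ is not bijective, we find the least positive k with φ(k) = φ(0): this means 48k ≡ 0 (mod 69), i.e. 69 ∣ 48k. Since gcd(48, 69) = 3, dividing through by 3 this holds exactly when 23 ∣ 16k, and as gcd(16, 23) = 1, exactly when 23 ∣ k.
The smallest positive such k is 23.

23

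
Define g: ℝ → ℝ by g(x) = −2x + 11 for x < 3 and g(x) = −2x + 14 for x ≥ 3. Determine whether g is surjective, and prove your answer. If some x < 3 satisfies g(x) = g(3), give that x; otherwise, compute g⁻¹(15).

3/2

Both pieces are strictly decreasing (slopes −2 and −2), so each is injective on its own interval.
The left piece maps (−∞, 3) onto (5, ∞); the right piece maps [3, ∞) onto (−∞, 8].
The union (5, ∞) ∪ (−∞, 8] covers ℝ, so g is surjective.
For the follow-up: the images overlap, so an x < 3 with g(x) = g(3) exists. g(3) = 8; solving −2x + 11 = 8 for x < 3 gives x = (8 − 11)/(−2) = 3/2.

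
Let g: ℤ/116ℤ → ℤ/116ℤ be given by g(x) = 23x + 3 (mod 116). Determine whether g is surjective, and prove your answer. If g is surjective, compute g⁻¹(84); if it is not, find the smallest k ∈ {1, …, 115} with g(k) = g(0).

Since gcd(23, 116) = 1, 23 is invertible modulo 116. Euclid's algorithm: 116 = 5·23 + 1; back-substituting gives 1 = 111·23 − 22·116, so 23⁻¹ ≡ 111 (mod 116).
Then y ↦ 111(y − 3) is a two-sided inverse to g, so every y ∈ ℤ/116ℤ has a preimage.
Therefore g is surjective.
Since g is surjective, we find g⁻¹(84): we need 23x ≡ 84 − 3 ≡ 81 (mod 116). Using 23⁻¹ = 111: x ≡ 111·81 = 8991 = 77·116 + 59, so x = 59.
Check: g(59) = 23·59 + 3 = 1360 = 11·116 + 84 ≡ 84 (mod 116).

59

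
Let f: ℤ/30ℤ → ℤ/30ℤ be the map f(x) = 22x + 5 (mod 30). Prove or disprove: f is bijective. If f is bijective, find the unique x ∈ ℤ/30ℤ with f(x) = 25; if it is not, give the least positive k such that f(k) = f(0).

15

Recall: f is injective if f(u) = f(v) implies u = v.
We have gcd(22, 30) = 2 > 1. Taking u = 0 and v = 15: f(0) = 5 and f(15) = 22·15 + 5 = 335 ≡ 5 (mod 30).
So f(0) = f(15) while 0 ≠ 15, thus f is not injective, hence not bijective.
Since f is not bijective, we find the least positive k with f(k) = f(0): this means 22k ≡ 0 (mod 30), i.e. 30 ∣ 22k. Since gcd(22, 30) = 2, dividing through by 2 this holds exactly when 15 ∣ 11k, and as gcd(11, 15) = 1, exactly when 15 ∣ k.
The smallest positive such k is 15.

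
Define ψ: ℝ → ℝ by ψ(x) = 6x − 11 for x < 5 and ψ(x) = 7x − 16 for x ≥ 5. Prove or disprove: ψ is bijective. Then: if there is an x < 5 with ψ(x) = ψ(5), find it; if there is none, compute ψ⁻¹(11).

Both pieces are strictly increasing (slopes 6 and 7), so each is injective on its own interval.
The left piece maps (−∞, 5) onto (−∞, 19); the right piece maps [5, ∞) onto [19, ∞).
Since 19 = 19, the images partition ℝ: ψ is injective and surjective, hence bijective.
Because the two images are disjoint, no x < 5 has ψ(x) = ψ(5), so we compute ψ⁻¹(11): 11 lies in (−∞, 19), so solve 6x − 11 = 11: x = (11 + 11)/6 = 11/3.

11/3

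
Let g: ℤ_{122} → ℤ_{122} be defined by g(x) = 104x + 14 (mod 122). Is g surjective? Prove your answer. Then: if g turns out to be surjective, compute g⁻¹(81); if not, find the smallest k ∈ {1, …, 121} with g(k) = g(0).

61

Since gcd(104, 122) = 2, we have 104x ≡ 0 (mod 2) for all x, so g(x) ≡ 0 (mod 2).
But 1 ≢ 0 (mod 2), so 1 ∈ ℤ_{122} has no preimage. Hence g is not surjective.
Since g is not surjective, we find the least positive k with g(k) = g(0): this means 104k ≡ 0 (mod 122), i.e. 122 ∣ 104k. Since gcd(104, 122) = 2, dividing through by 2 this holds exactly when 61 ∣ 52k, and as gcd(52, 61) = 1, exactly when 61 ∣ k.
The smallest positive such k is 61.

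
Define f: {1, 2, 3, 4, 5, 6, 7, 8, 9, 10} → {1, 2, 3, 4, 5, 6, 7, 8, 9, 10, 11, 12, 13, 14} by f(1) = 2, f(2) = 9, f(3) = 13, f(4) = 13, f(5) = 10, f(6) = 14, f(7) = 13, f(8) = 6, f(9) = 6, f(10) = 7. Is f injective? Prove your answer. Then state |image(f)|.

f(3) = 13 = f(4) with 3 ≠ 4, so f is not injective.
The image of f is {2, 6, 7, 9, 10, 13, 14}, which has 7 elements.

7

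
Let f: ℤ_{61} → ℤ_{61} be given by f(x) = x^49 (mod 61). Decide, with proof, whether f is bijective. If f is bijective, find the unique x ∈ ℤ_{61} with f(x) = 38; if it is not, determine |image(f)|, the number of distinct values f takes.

8

Since 61 is prime, the nonzero elements of ℤ_{61} form a cyclic group of order 60.
As gcd(49, 60) = 1, raising to the 49th power is a bijection on this group: if u^49 ≡ v^49 then (uv^{−1})^49 = 1, and the only element of order dividing gcd(49, 60) = 1 is 1, so u = v.
With f(0) = 0 this makes f injective on all of ℤ_{61}, hence bijective (finite equal-size domain and codomain). In particular f is bijective.
Since f is bijective, we find the preimage of 38. The inverse of x ↦ x^49 on (ℤ_{61})^× is x ↦ x^49, because 49·49 = 2401 = 40·60 + 1 ≡ 1 (mod 60) and x^{60} = 1 for x ≠ 0 (Fermat). So f⁻¹(38) = 38^49 mod 61.
Repeated squaring mod 61: 38^1 ≡ 38, 38^2 ≡ 38² = 1444 ≡ 41, 38^4 ≡ 41² = 1681 ≡ 34, 38^8 ≡ 34² = 1156 ≡ 58, 38^16 ≡ 58² = 3364 ≡ 9, 38^32 ≡ 9² = 81 ≡ 20. Since 49 = 32 + 16 + 1, 38^49 ≡ 20·9·38: 20·9 = 180 ≡ 58, then 58·38 = 2204 ≡ 8. So 38^49 ≡ 8 (mod 61).
Hence f⁻¹(38) = 8.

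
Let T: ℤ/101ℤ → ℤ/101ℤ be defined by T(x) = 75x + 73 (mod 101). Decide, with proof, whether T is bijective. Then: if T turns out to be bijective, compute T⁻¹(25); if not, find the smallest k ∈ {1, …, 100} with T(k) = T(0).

64

By definition, injectivity means: for all u, v in the domain, T(u) = T(v) implies u = v.
Suppose T(u) = T(v) in ℤ/101ℤ. Then 75u + 73 ≡ 75v + 73 (mod 101), hence 75(u − v) ≡ 0 (mod 101).
Since gcd(75, 101) = 1, 75 is invertible modulo 101, thus u − v ≡ 0 (mod 101), i.e. u = v.
We now compute 75⁻¹ mod 101 explicitly. Euclid's algorithm: 101 = 1·75 + 26, 75 = 2·26 + 23, 26 = 1·23 + 3, 23 = 7·3 + 2, 3 = 1·2 + 1; back-substituting gives 1 = 66·75 − 49·101, so 75⁻¹ ≡ 66 (mod 101).
Then y ↦ 66(y − 73) is a two-sided inverse to T, so every y ∈ ℤ/101ℤ has a preimage.
Therefore T is bijective.
Since T is bijective, we compute T⁻¹(25): solve 75x + 73 ≡ 25 (mod 101), i.e. 75x ≡ 53 (mod 101).
Multiplying by 75⁻¹ = 66 gives x ≡ 66·53 = 3498 = 34·101 + 64 ≡ 64 (mod 101).
Check: T(64) = 75·64 + 73 = 4873 = 48·101 + 25 ≡ 25 (mod 101).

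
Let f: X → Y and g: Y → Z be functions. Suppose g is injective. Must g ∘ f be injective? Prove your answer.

not injective

No. Take X = {1, 2}, Y = Z = {1, 2, 3, 4}, f(1) = f(2) = 1, and g = identity (injective).
Then (g ∘ f)(1) = (g ∘ f)(2) = 1 with 1 ≠ 2, so g ∘ f is not injective.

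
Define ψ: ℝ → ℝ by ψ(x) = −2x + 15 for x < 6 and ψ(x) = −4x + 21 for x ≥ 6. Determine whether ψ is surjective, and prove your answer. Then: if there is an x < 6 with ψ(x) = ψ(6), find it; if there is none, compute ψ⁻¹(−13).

Both pieces are strictly decreasing (slopes −2 and −4), so each is injective on its own interval.
The left piece maps (−∞, 6) onto (3, ∞); the right piece maps [6, ∞) onto (−∞, −3].
The union (3, ∞) ∪ (−∞, −3] omits the interval between 3 and −3; in particular 3 has no preimage. So ψ is not surjective.
Because the two images are disjoint, no x < 6 has ψ(x) = ψ(6), so we compute ψ⁻¹(−13): −13 lies in (−∞, −3], so solve −4x + 21 = −13: x = (−13 − 21)/(−4) = 17/2.

17/2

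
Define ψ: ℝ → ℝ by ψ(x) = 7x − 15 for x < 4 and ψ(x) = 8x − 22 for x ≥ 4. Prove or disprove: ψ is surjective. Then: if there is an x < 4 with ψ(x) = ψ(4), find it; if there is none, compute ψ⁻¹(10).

Both pieces are strictly increasing (slopes 7 and 8), so each is injective on its own interval.
The left piece maps (−∞, 4) onto (−∞, 13); the right piece maps [4, ∞) onto [10, ∞).
The union (−∞, 13) ∪ [10, ∞) covers ℝ, so ψ is surjective.
For the follow-up: the images overlap, so an x < 4 with ψ(x) = ψ(4) exists. ψ(4) = 10; solving 7x − 15 = 10 for x < 4 gives x = (10 + 15)/7 = 25/7.

25/7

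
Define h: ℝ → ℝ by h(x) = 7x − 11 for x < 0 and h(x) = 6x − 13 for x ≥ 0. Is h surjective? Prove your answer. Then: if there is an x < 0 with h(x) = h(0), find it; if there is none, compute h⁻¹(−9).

Both pieces are strictly increasing (slopes 7 and 6), so each is injective on its own interval.
The left piece maps (−∞, 0) onto (−∞, −11); the right piece maps [0, ∞) onto [−13, ∞).
The union (−∞, −11) ∪ [−13, ∞) covers ℝ, so h is surjective.
For the follow-up: the images overlap, so an x < 0 with h(x) = h(0) exists. h(0) = −13; solving 7x − 11 = −13 for x < 0 gives x = (−13 + 11)/7 = −2/7.

-2/7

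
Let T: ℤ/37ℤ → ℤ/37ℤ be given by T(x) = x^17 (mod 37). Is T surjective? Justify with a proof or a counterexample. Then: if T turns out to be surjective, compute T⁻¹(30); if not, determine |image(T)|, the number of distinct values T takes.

21

Since 37 is prime, the nonzero elements of ℤ/37ℤ form a cyclic group of order 36.
As gcd(17, 36) = 1, raising to the 17th power is a bijection on this group: if s^17 ≡ t^17 then (st^{−1})^17 = 1, and the only element of order dividing gcd(17, 36) = 1 is 1, so s = t.
With T(0) = 0 this makes T injective on all of ℤ/37ℤ, hence bijective (finite equal-size domain and codomain). In particular T is surjective.
Since T is surjective, we find the preimage of 30. The inverse of x ↦ x^17 on (ℤ/37ℤ)^× is x ↦ x^17, because 17·17 = 289 = 8·36 + 1 ≡ 1 (mod 36) and x^{36} = 1 for x ≠ 0 (Fermat). So T⁻¹(30) = 30^17 mod 37.
Repeated squaring mod 37: 30^1 ≡ 30, 30^2 ≡ 30² = 900 ≡ 12, 30^4 ≡ 12² = 144 ≡ 33, 30^8 ≡ 33² = 1089 ≡ 16, 30^16 ≡ 16² = 256 ≡ 34. Since 17 = 16 + 1, 30^17 ≡ 34·30: 34·30 = 1020 ≡ 21. So 30^17 ≡ 21 (mod 37).
Hence T⁻¹(30) = 21.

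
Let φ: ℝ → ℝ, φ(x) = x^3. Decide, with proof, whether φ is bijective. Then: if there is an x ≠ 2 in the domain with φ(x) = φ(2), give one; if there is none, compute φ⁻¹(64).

4

On ℝ, x ↦ x^3 is strictly increasing (injective) and for any y ∈ ℝ the 3rd root y^{1/3} lies in ℝ (surjective). So φ is bijective.
Since x ↦ x^3 is strictly increasing on ℝ, it is injective there, so no x ≠ 2 in the domain has φ(x) = φ(2). We therefore compute φ⁻¹(64) = 64^{1/3} = 4 (indeed 4^3 = 64).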